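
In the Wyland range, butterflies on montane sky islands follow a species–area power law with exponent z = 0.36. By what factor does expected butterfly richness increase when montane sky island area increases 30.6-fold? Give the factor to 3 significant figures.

3.43

S₂/S₁ = (A₂/A₁)^z = 30.6^0.36
ln(S₂/S₁) = 0.36 × ln 30.6 = 0.36 × 3.4210 = 1.2316
S₂/S₁ = e^1.2316 ≈ 3.427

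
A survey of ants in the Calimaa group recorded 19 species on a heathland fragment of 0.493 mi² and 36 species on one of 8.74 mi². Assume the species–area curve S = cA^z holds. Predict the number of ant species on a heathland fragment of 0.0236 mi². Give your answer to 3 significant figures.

9.67

z = ln(36/19) / ln(8.74/0.493) = 0.6391 / 2.8752 = 0.2223
c = 19 / 0.493^0.2223 = 19 / 0.8545 = 22.23
S₃ = 22.23 × 0.0236^0.2223 = 22.23 × 0.4348 ≈ 9.669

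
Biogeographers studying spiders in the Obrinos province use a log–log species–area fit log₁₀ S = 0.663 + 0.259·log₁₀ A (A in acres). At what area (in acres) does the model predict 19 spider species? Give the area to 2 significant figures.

240 acres

19 = 4.603 × A^0.259  ⇒  A^0.259 = 19/4.603 = 4.128
ln A = ln(4.128) / 0.259 = 1.4178 / 0.259 = 5.4742
A = e^5.4742 ≈ 238.5 acres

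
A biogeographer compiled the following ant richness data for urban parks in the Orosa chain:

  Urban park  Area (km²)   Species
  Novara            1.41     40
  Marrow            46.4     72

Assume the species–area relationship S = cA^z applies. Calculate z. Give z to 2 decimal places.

Taking logs: ln S = ln c + z ln A, so z = (ln S₂ − ln S₁)/(ln A₂ − ln A₁).
z = ln(72/40) / ln(46.4/1.41) = ln(1.8) / ln(32.91) = 0.5878 / 3.4937 = 0.1682

0.17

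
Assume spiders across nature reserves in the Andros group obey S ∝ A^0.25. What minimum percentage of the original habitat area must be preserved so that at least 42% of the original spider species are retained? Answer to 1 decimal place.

Need (A_new/A_old)^0.25 = 0.42, so A_new/A_old = 0.42^(1/0.25) = 0.42^4
ln(A_new/A_old) = ln 0.42 / 0.25 = -0.8675 / 0.25 = -3.4700
A_new/A_old = e^-3.4700 ≈ 0.03112

3.1%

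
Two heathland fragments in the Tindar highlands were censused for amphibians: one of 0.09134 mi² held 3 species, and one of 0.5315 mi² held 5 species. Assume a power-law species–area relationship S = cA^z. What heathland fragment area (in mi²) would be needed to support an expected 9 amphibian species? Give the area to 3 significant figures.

4.03 mi²

z = ln(5/3) / ln(0.5315/0.09134) = 0.5108 / 1.7611 = 0.2901
c = 3 / 0.09134^0.2901 = 3 / 0.4995 = 6.006
A = (9/6.006)^(1/0.2901) ⇒ ln A = ln(1.498)/0.2901 = 1.3944
A = e^1.3944 ≈ 4.033 mi²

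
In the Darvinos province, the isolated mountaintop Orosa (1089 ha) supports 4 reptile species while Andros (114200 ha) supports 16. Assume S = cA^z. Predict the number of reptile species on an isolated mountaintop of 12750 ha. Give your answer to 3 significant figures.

8.33

z = ln(16/4) / ln(114200/1089) = 1.3863 / 4.6527 = 0.2980
c = 4 / 1089^0.2980 = 4 / 8.033 = 0.4979
S₃ = 0.4979 × 12750^0.2980 = 0.4979 × 16.72 ≈ 8.326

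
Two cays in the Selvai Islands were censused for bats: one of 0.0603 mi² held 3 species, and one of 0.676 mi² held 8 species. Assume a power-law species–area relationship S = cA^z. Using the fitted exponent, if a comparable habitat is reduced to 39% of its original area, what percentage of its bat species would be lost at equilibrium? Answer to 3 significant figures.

31.8%

z = ln(8/3) / ln(0.676/0.0603) = 0.9808 / 2.4169 = 0.4058
S_new/S_old = (A_new/A_old)^z = 0.39^0.4058 = exp(0.4058 × -0.9416) = 0.6824
Fraction lost = 1 − 0.6824 = 0.3176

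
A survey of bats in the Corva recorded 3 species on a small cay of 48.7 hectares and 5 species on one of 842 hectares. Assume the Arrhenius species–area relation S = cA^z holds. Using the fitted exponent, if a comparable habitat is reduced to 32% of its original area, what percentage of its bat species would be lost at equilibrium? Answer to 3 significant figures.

18.5%

z = ln(5/3) / ln(842/48.7) = 0.5108 / 2.8501 = 0.1792
S_new/S_old = (A_new/A_old)^z = 0.32^0.1792 = exp(0.1792 × -1.1394) = 0.8153
Fraction lost = 1 − 0.8153 = 0.1847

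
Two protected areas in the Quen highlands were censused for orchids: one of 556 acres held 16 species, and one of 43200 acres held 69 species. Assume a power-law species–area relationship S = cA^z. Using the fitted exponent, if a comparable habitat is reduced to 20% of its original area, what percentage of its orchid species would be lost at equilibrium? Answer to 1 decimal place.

z = ln(69/16) / ln(43200/556) = 1.4615 / 4.3528 = 0.3358
S_new/S_old = (A_new/A_old)^z = 0.2^0.3358 = exp(0.3358 × -1.6094) = 0.5825
Fraction lost = 1 − 0.5825 = 0.4175

41.7%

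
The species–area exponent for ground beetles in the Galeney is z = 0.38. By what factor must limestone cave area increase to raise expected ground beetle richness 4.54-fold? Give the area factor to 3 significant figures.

(A₂/A₁)^0.38 = 4.54, so A₂/A₁ = 4.54^(1/0.38) = 4.54^2.632
ln(A₂/A₁) = ln 4.54 / 0.38 = 1.5129 / 0.38 = 3.9814
A₂/A₁ = e^3.9814 ≈ 53.59

53.6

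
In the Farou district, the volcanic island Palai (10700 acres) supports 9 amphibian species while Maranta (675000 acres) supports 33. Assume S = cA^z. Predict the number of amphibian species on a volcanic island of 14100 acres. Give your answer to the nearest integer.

z = ln(33/9) / ln(675000/10700) = 1.2993 / 4.1445 = 0.3135
c = 9 / 10700^0.3135 = 9 / 18.33 = 0.491
S₃ = 0.491 × 14100^0.3135 = 0.491 × 19.99 ≈ 9.813

10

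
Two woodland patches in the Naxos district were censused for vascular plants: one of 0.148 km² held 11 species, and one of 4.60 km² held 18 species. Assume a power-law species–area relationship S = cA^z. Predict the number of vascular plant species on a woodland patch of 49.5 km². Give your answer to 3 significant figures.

25.3

z = ln(18/11) / ln(4.6/0.148) = 0.4925 / 3.4366 = 0.1433
c = 11 / 0.148^0.1433 = 11 / 0.7605 = 14.46
S₃ = 14.46 × 49.5^0.1433 = 14.46 × 1.749 ≈ 25.3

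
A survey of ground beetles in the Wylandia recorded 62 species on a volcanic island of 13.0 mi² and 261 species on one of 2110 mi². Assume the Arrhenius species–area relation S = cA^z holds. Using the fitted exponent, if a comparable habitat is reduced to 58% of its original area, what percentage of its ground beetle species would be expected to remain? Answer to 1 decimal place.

85.7%

z = ln(261/62) / ln(2110/13) = 1.4374 / 5.0895 = 0.2824
S_new/S_old = (A_new/A_old)^z = 0.58^0.2824 = exp(0.2824 × -0.5447) = 0.8574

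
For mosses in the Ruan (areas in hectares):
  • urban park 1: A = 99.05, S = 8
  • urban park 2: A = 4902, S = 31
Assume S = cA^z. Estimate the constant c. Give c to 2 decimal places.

z = ln(S₂/S₁) / ln(A₂/A₁) = ln(31/8) / ln(4902/99.05) = 1.3545 / 3.9018 = 0.3472
c = S₁ / A₁^z = 8 / 99.05^0.3472 = 8 / 4.93 = 1.623

1.62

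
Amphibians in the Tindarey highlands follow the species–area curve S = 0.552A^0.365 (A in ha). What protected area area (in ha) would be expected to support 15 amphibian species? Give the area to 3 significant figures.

15 = 0.552 × A^0.365  ⇒  A^0.365 = 15/0.552 = 27.17
ln A = ln(27.17) / 0.365 = 3.3023 / 0.365 = 9.0473
A = e^9.0473 ≈ 8495 ha

8500 ha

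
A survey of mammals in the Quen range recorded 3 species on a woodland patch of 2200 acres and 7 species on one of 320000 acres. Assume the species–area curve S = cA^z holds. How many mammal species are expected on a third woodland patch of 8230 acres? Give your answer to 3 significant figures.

z = ln(7/3) / ln(320000/2200) = 0.8473 / 4.9799 = 0.1701
c = 3 / 2200^0.1701 = 3 / 3.704 = 0.8099
S₃ = 0.8099 × 8230^0.1701 = 0.8099 × 4.636 ≈ 3.755

3.76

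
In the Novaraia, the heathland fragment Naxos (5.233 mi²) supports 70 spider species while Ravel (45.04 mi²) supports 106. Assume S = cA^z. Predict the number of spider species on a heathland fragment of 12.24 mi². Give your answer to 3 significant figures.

z = ln(106/70) / ln(45.04/5.233) = 0.4149 / 2.1526 = 0.1928
c = 70 / 5.233^0.1928 = 70 / 1.376 = 50.88
S₃ = 50.88 × 12.24^0.1928 = 50.88 × 1.621 ≈ 82.46

82.5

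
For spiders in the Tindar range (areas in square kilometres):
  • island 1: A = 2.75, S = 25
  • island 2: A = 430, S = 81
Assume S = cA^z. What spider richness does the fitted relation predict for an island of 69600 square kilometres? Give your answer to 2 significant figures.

260

z = ln(81/25) / ln(430/2.75) = 1.1756 / 5.0522 = 0.2327
c = 25 / 2.75^0.2327 = 25 / 1.265 = 19.76
S₃ = 19.76 × 69600^0.2327 = 19.76 × 13.39 ≈ 264.6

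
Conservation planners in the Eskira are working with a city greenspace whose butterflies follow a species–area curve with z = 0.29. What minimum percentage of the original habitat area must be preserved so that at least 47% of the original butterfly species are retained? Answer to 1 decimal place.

Need (A_new/A_old)^0.29 = 0.47, so A_new/A_old = 0.47^(1/0.29) = 0.47^3.448
ln(A_new/A_old) = ln 0.47 / 0.29 = -0.7550 / 0.29 = -2.6035
A_new/A_old = e^-2.6035 ≈ 0.07401

7.4%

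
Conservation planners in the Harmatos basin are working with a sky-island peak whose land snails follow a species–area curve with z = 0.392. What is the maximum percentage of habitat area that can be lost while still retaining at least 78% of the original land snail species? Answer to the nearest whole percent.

47%

Need (A_new/A_old)^0.392 = 0.78, so A_new/A_old = 0.78^(1/0.392) = 0.78^2.551
ln(A_new/A_old) = ln 0.78 / 0.392 = -0.2485 / 0.392 = -0.6338
A_new/A_old = e^-0.6338 ≈ 0.5306
Fraction that can be lost = 1 − 0.5306 = 0.4694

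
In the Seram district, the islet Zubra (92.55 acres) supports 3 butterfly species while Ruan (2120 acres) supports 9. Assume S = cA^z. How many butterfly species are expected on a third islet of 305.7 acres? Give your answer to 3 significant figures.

z = ln(9/3) / ln(2120/92.55) = 1.0986 / 3.1314 = 0.3508
c = 3 / 92.55^0.3508 = 3 / 4.896 = 0.6127
S₃ = 0.6127 × 305.7^0.3508 = 0.6127 × 7.446 ≈ 4.562

4.56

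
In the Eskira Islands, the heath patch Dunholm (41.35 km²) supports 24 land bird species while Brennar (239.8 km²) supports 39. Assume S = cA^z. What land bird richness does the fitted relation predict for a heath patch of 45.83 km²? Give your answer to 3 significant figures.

z = ln(39/24) / ln(239.8/41.35) = 0.4855 / 1.7577 = 0.2762
c = 24 / 41.35^0.2762 = 24 / 2.796 = 8.585
S₃ = 8.585 × 45.83^0.2762 = 8.585 × 2.876 ≈ 24.69

24.7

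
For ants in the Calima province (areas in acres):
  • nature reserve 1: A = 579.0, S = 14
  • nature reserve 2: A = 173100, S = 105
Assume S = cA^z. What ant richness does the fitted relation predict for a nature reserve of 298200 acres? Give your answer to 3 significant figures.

z = ln(105/14) / ln(173100/579) = 2.0149 / 5.7003 = 0.3535
c = 14 / 579^0.3535 = 14 / 9.474 = 1.478
S₃ = 1.478 × 298200^0.3535 = 1.478 × 86.12 ≈ 127.3

127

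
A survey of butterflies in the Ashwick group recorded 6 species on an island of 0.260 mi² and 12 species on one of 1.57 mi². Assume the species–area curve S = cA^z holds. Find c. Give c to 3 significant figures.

10.1

z = ln(S₂/S₁) / ln(A₂/A₁) = ln(12/6) / ln(1.57/0.26) = 0.6931 / 1.7981 = 0.3855
c = S₁ / A₁^z = 6 / 0.26^0.3855 = 6 / 0.595 = 10.08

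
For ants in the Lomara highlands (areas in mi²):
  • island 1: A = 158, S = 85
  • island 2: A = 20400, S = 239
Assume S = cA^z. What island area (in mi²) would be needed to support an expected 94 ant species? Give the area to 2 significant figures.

250 mi²

z = ln(239/85) / ln(20400/158) = 1.0338 / 4.8607 = 0.2127
c = 85 / 158^0.2127 = 85 / 2.935 = 28.96
A = (94/28.96)^(1/0.2127) ⇒ ln A = ln(3.246)/0.2127 = 5.5358
A = e^5.5358 ≈ 253.6 mi²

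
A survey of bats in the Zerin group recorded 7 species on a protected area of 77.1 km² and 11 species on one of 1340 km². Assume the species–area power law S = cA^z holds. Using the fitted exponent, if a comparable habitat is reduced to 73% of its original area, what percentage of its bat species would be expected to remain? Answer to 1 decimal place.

z = ln(11/7) / ln(1340/77.1) = 0.4520 / 2.8553 = 0.1583
S_new/S_old = (A_new/A_old)^z = 0.73^0.1583 = exp(0.1583 × -0.3147) = 0.9514

95.1%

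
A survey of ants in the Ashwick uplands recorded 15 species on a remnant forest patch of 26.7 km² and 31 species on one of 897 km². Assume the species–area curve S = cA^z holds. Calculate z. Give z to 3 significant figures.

Taking logs: ln S = ln c + z ln A, so z = (ln S₂ − ln S₁)/(ln A₂ − ln A₁).
z = ln(31/15) / ln(897/26.7) = ln(2.067) / ln(33.6) = 0.7259 / 3.5144 = 0.2066

0.207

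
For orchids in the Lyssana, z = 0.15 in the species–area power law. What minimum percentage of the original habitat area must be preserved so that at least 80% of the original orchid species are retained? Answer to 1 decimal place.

Need (A_new/A_old)^0.15 = 0.8, so A_new/A_old = 0.8^(1/0.15) = 0.8^6.667
ln(A_new/A_old) = ln 0.8 / 0.15 = -0.2231 / 0.15 = -1.4876
A_new/A_old = e^-1.4876 ≈ 0.2259

22.6%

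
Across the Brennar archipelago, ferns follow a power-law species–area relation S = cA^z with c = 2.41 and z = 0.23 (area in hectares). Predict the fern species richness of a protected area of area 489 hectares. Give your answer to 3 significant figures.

10.0

S = 2.41 × 489^0.23
ln S = ln 2.41 + 0.23 × ln 489 = 0.8796 + 0.23 × 6.1924 = 2.3039
S = e^2.3039 ≈ 10.01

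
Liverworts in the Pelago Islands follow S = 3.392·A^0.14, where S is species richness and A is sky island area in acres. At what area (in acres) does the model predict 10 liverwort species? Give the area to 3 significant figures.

10 = 3.392 × A^0.14  ⇒  A^0.14 = 10/3.392 = 2.948
ln A = ln(2.948) / 0.14 = 1.0812 / 0.14 = 7.7226
A = e^7.7226 ≈ 2259 acres

2260 acres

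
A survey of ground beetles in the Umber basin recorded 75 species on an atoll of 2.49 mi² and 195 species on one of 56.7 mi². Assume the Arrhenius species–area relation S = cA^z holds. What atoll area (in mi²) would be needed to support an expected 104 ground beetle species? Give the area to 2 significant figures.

z = ln(195/75) / ln(56.7/2.49) = 0.9555 / 3.1255 = 0.3057
c = 75 / 2.49^0.3057 = 75 / 1.322 = 56.75
A = (104/56.75)^(1/0.3057) ⇒ ln A = ln(1.833)/0.3057 = 1.9816
A = e^1.9816 ≈ 7.254 mi²

7.3 mi²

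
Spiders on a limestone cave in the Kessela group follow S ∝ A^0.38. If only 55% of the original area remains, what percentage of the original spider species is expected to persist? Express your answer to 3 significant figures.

79.7%

S_new/S_old = (A_new/A_old)^z = 0.55^0.38
= exp(0.38 × ln 0.55) = exp(0.38 × -0.5978) = exp(-0.2272) ≈ 0.7968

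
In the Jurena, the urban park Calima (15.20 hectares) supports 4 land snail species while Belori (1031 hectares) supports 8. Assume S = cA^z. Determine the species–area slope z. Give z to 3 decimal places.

Taking logs: ln S = ln c + z ln A, so z = (ln S₂ − ln S₁)/(ln A₂ − ln A₁).
z = ln(8/4) / ln(1031/15.2) = ln(2) / ln(67.83) = 0.6931 / 4.2170 = 0.1644

0.164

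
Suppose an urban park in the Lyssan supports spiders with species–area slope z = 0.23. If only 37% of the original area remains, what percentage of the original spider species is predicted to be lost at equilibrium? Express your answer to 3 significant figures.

20.4%

S_new/S_old = (A_new/A_old)^z = 0.37^0.23
= exp(0.23 × ln 0.37) = exp(0.23 × -0.9943) = exp(-0.2287) ≈ 0.7956
Fraction lost = 1 − 0.7956 = 0.2044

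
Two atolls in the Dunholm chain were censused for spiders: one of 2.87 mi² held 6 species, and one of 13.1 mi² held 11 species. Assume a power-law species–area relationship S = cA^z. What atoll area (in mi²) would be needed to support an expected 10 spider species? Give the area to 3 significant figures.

10.3 mi²

z = ln(11/6) / ln(13.1/2.87) = 0.6061 / 1.5183 = 0.3992
c = 6 / 2.87^0.3992 = 6 / 1.523 = 3.939
A = (10/3.939)^(1/0.3992) ⇒ ln A = ln(2.539)/0.3992 = 2.3339
A = e^2.3339 ≈ 10.32 mi²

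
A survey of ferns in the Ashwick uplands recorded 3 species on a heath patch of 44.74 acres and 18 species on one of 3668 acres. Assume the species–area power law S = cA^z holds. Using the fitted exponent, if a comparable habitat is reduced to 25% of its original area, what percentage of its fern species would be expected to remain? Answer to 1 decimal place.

z = ln(18/3) / ln(3668/44.74) = 1.7918 / 4.4065 = 0.4066
S_new/S_old = (A_new/A_old)^z = 0.25^0.4066 = exp(0.4066 × -1.3863) = 0.5691

56.9%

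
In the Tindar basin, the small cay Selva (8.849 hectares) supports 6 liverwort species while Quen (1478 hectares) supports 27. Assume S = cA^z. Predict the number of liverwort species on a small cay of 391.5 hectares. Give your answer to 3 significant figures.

18.3

z = ln(27/6) / ln(1478/8.849) = 1.5041 / 5.1181 = 0.2939
c = 6 / 8.849^0.2939 = 6 / 1.898 = 3.161
S₃ = 3.161 × 391.5^0.2939 = 3.161 × 5.78 ≈ 18.27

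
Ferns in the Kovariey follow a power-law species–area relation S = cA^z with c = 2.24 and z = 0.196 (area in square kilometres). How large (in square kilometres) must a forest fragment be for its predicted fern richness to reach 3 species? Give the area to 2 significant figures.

3 = 2.24 × A^0.196  ⇒  A^0.196 = 3/2.24 = 1.339
ln A = ln(1.339) / 0.196 = 0.2921 / 0.196 = 1.4905
A = e^1.4905 ≈ 4.439 square kilometres

4.4 square kilometres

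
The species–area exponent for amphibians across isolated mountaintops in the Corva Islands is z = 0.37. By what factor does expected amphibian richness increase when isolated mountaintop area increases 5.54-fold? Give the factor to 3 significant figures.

1.88

S₂/S₁ = (A₂/A₁)^z = 5.54^0.37
ln(S₂/S₁) = 0.37 × ln 5.54 = 0.37 × 1.7120 = 0.6334
S₂/S₁ = e^0.6334 ≈ 1.884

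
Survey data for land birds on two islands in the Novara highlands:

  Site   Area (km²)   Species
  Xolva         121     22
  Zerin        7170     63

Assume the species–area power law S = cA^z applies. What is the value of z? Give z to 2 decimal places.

Taking logs: ln S = ln c + z ln A, so z = (ln S₂ − ln S₁)/(ln A₂ − ln A₁).
z = ln(63/22) / ln(7170/121) = ln(2.864) / ln(59.26) = 1.0521 / 4.0819 = 0.2577

0.26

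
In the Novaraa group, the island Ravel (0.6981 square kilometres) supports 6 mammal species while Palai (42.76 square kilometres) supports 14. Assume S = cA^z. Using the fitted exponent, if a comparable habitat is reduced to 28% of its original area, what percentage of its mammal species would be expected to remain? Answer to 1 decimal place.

z = ln(14/6) / ln(42.76/0.6981) = 0.8473 / 4.1150 = 0.2059
S_new/S_old = (A_new/A_old)^z = 0.28^0.2059 = exp(0.2059 × -1.2730) = 0.7694

76.9%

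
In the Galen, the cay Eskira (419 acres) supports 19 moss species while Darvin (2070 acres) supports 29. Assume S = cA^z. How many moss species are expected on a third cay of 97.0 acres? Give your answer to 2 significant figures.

13

z = ln(29/19) / ln(2070/419) = 0.4229 / 1.5974 = 0.2647
c = 19 / 419^0.2647 = 19 / 4.945 = 3.843
S₃ = 3.843 × 97^0.2647 = 3.843 × 3.357 ≈ 12.9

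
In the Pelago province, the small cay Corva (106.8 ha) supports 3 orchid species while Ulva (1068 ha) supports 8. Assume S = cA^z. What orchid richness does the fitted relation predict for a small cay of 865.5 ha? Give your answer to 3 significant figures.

z = ln(8/3) / ln(1068/106.8) = 0.9808 / 2.3026 = 0.4260
c = 3 / 106.8^0.4260 = 3 / 7.313 = 0.4102
S₃ = 0.4102 × 865.5^0.4260 = 0.4102 × 17.83 ≈ 7.315

7.31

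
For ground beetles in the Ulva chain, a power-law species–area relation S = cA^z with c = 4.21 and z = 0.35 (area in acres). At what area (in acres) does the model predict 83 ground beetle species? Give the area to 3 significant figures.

83 = 4.21 × A^0.35  ⇒  A^0.35 = 83/4.21 = 19.71
ln A = ln(19.71) / 0.35 = 2.9814 / 0.35 = 8.5182
A = e^8.5182 ≈ 5005 acres

5010 acres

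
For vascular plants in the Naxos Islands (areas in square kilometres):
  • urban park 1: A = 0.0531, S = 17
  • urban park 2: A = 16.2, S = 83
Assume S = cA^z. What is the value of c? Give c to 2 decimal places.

38.36

z = ln(S₂/S₁) / ln(A₂/A₁) = ln(83/17) / ln(16.2/0.0531) = 1.5856 / 5.7206 = 0.2772
c = S₁ / A₁^z = 17 / 0.0531^0.2772 = 17 / 0.4432 = 38.36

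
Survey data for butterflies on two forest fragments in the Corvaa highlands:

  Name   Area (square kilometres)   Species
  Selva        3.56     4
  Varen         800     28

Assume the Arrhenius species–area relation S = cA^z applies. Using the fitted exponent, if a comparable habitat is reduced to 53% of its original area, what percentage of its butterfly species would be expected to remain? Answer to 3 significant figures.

z = ln(28/4) / ln(800/3.56) = 1.9459 / 5.4149 = 0.3594
S_new/S_old = (A_new/A_old)^z = 0.53^0.3594 = exp(0.3594 × -0.6349) = 0.796

79.6%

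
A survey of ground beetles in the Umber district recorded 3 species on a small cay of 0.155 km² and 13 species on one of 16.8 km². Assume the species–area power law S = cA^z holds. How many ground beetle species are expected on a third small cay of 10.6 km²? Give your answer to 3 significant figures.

11.3

z = ln(13/3) / ln(16.8/0.155) = 1.4663 / 4.6857 = 0.3129
c = 3 / 0.155^0.3129 = 3 / 0.558 = 5.376
S₃ = 5.376 × 10.6^0.3129 = 5.376 × 2.093 ≈ 11.26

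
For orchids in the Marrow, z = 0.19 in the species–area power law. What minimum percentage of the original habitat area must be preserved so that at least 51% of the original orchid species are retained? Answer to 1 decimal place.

2.9%

Need (A_new/A_old)^0.19 = 0.51, so A_new/A_old = 0.51^(1/0.19) = 0.51^5.263
ln(A_new/A_old) = ln 0.51 / 0.19 = -0.6733 / 0.19 = -3.5439
A_new/A_old = e^-3.5439 ≈ 0.0289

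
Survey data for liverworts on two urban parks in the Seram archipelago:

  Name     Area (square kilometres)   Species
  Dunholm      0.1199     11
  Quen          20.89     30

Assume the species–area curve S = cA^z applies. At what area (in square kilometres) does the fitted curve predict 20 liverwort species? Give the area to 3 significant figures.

z = ln(30/11) / ln(20.89/0.1199) = 1.0033 / 5.1604 = 0.1944
c = 11 / 0.1199^0.1944 = 11 / 0.6621 = 16.61
A = (20/16.61)^(1/0.1944) ⇒ ln A = ln(1.204)/0.1944 = 0.9538
A = e^0.9538 ≈ 2.596 square kilometres

2.60 square kilometres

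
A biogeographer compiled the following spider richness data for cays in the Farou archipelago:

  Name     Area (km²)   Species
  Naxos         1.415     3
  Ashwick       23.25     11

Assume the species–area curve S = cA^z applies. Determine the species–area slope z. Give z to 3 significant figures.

0.464

Taking logs: ln S = ln c + z ln A, so z = (ln S₂ − ln S₁)/(ln A₂ − ln A₁).
z = ln(11/3) / ln(23.25/1.415) = ln(3.667) / ln(16.43) = 1.2993 / 2.7992 = 0.4642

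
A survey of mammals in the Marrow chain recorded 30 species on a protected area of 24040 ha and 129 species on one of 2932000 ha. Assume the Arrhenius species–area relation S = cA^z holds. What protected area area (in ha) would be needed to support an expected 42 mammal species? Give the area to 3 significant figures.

72800 ha

z = ln(129/30) / ln(2932000/24040) = 1.4586 / 4.8037 = 0.3036
c = 30 / 24040^0.3036 = 30 / 21.39 = 1.402
A = (42/1.402)^(1/0.3036) ⇒ ln A = ln(29.95)/0.3036 = 11.1956
A = e^11.1956 ≈ 72809 ha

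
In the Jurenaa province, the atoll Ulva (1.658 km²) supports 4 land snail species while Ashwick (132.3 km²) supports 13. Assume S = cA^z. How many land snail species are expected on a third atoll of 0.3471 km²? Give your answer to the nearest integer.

3

z = ln(13/4) / ln(132.3/1.658) = 1.1787 / 4.3795 = 0.2691
c = 4 / 1.658^0.2691 = 4 / 1.146 = 3.491
S₃ = 3.491 × 0.3471^0.2691 = 3.491 × 0.7522 ≈ 2.626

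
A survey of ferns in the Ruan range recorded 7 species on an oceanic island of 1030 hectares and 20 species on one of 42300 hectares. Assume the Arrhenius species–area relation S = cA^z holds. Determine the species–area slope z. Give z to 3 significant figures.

0.283

Taking logs: ln S = ln c + z ln A, so z = (ln S₂ − ln S₁)/(ln A₂ − ln A₁).
z = ln(20/7) / ln(42300/1030) = ln(2.857) / ln(41.07) = 1.0498 / 3.7152 = 0.2826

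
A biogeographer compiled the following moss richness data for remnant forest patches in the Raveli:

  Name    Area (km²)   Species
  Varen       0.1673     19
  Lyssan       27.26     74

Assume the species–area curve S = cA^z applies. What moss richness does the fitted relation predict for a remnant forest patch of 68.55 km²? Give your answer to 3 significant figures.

94.7

z = ln(74/19) / ln(27.26/0.1673) = 1.3596 / 5.0934 = 0.2669
c = 19 / 0.1673^0.2669 = 19 / 0.6205 = 30.62
S₃ = 30.62 × 68.55^0.2669 = 30.62 × 3.091 ≈ 94.65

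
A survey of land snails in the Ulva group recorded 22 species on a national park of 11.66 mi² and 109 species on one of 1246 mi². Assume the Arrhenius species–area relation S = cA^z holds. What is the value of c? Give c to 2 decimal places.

9.48

z = ln(S₂/S₁) / ln(A₂/A₁) = ln(109/22) / ln(1246/11.66) = 1.6003 / 4.6715 = 0.3426
c = S₁ / A₁^z = 22 / 11.66^0.3426 = 22 / 2.32 = 9.484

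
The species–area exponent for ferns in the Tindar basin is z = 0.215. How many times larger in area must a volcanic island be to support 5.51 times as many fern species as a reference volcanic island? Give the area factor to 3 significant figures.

(A₂/A₁)^0.215 = 5.51, so A₂/A₁ = 5.51^(1/0.215) = 5.51^4.651
ln(A₂/A₁) = ln 5.51 / 0.215 = 1.7066 / 0.215 = 7.9375
A₂/A₁ = e^7.9375 ≈ 2800

2800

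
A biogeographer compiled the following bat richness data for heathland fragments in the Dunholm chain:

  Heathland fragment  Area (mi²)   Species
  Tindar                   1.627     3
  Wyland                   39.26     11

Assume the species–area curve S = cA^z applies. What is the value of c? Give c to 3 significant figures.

z = ln(S₂/S₁) / ln(A₂/A₁) = ln(11/3) / ln(39.26/1.627) = 1.2993 / 3.1835 = 0.4081
c = S₁ / A₁^z = 3 / 1.627^0.4081 = 3 / 1.22 = 2.459

2.46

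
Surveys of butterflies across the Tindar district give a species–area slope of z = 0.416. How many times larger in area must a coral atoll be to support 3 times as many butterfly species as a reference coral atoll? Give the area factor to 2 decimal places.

14.03

(A₂/A₁)^0.416 = 3, so A₂/A₁ = 3^(1/0.416) = 3^2.404
ln(A₂/A₁) = ln 3 / 0.416 = 1.0986 / 0.416 = 2.6409
A₂/A₁ = e^2.6409 ≈ 14.03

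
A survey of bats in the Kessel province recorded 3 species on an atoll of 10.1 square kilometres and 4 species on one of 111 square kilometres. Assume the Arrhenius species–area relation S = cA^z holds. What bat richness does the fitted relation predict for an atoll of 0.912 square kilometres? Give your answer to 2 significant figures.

z = ln(4/3) / ln(111/10.1) = 0.2877 / 2.3970 = 0.1200
c = 3 / 10.1^0.1200 = 3 / 1.32 = 2.273
S₃ = 2.273 × 0.912^0.1200 = 2.273 × 0.989 ≈ 2.248

2.2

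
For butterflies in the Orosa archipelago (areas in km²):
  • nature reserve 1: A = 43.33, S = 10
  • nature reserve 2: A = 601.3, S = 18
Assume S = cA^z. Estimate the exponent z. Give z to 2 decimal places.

0.22

Taking logs: ln S = ln c + z ln A, so z = (ln S₂ − ln S₁)/(ln A₂ − ln A₁).
z = ln(18/10) / ln(601.3/43.33) = ln(1.8) / ln(13.88) = 0.5878 / 2.6302 = 0.2235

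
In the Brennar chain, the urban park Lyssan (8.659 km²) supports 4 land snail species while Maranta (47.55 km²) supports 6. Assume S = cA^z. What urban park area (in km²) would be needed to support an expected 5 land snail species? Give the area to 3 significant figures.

22.1 km²

z = ln(6/4) / ln(47.55/8.659) = 0.4055 / 1.7032 = 0.2381
c = 4 / 8.659^0.2381 = 4 / 1.672 = 2.393
A = (5/2.393)^(1/0.2381) ⇒ ln A = ln(2.09)/0.2381 = 3.0959
A = e^3.0959 ≈ 22.11 km²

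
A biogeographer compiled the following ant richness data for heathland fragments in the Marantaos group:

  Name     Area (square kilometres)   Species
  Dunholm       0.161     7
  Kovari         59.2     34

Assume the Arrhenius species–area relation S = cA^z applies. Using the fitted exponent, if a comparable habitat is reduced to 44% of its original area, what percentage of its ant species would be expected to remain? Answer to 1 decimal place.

z = ln(34/7) / ln(59.2/0.161) = 1.5805 / 5.9073 = 0.2675
S_new/S_old = (A_new/A_old)^z = 0.44^0.2675 = exp(0.2675 × -0.8210) = 0.8028

80.3%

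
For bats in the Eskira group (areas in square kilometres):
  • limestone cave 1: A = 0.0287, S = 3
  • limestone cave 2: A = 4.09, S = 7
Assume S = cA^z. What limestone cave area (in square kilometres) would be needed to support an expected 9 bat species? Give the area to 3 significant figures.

z = ln(7/3) / ln(4.09/0.0287) = 0.8473 / 4.9594 = 0.1708
c = 3 / 0.0287^0.1708 = 3 / 0.5452 = 5.503
A = (9/5.503)^(1/0.1708) ⇒ ln A = ln(1.636)/0.1708 = 2.8795
A = e^2.8795 ≈ 17.81 square kilometres

17.8 square kilometres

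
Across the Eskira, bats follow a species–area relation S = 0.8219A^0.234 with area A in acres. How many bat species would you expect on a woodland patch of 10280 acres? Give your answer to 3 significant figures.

S = 0.8219 × 10280^0.234
ln S = ln 0.8219 + 0.234 × ln 10280 = -0.1961 + 0.234 × 9.2380 = 1.9655
S = e^1.9655 ≈ 7.139

7.14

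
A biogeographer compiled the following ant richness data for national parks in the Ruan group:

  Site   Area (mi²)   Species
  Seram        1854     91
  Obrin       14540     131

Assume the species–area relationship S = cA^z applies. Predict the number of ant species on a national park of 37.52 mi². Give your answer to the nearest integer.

z = ln(131/91) / ln(14540/1854) = 0.3643 / 2.0596 = 0.1769
c = 91 / 1854^0.1769 = 91 / 3.786 = 24.04
S₃ = 24.04 × 37.52^0.1769 = 24.04 × 1.899 ≈ 45.65

46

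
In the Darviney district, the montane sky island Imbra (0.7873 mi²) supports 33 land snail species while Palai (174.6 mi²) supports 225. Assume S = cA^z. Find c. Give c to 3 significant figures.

35.9

z = ln(S₂/S₁) / ln(A₂/A₁) = ln(225/33) / ln(174.6/0.7873) = 1.9196 / 5.4016 = 0.3554
c = S₁ / A₁^z = 33 / 0.7873^0.3554 = 33 / 0.9185 = 35.93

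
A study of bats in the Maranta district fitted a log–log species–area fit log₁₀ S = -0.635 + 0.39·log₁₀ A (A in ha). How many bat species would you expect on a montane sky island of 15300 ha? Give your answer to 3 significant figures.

S = 0.2317 × 15300^0.39
ln S = ln 0.2317 + 0.39 × ln 15300 = -1.4621 + 0.39 × 9.6356 = 2.2957
S = e^2.2957 ≈ 9.932

9.93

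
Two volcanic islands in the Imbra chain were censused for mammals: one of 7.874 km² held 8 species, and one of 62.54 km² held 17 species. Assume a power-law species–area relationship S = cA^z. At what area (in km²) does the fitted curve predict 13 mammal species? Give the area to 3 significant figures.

z = ln(17/8) / ln(62.54/7.874) = 0.7538 / 2.0722 = 0.3637
c = 8 / 7.874^0.3637 = 8 / 2.118 = 3.777
A = (13/3.777)^(1/0.3637) ⇒ ln A = ln(3.442)/0.3637 = 3.3983
A = e^3.3983 ≈ 29.91 km²

29.9 km²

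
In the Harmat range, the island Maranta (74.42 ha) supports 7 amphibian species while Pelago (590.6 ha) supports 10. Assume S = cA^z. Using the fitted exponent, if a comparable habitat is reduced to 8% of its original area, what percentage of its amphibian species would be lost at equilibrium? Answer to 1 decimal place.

z = ln(10/7) / ln(590.6/74.42) = 0.3567 / 2.0714 = 0.1722
S_new/S_old = (A_new/A_old)^z = 0.08^0.1722 = exp(0.1722 × -2.5257) = 0.6473
Fraction lost = 1 − 0.6473 = 0.3527

35.3%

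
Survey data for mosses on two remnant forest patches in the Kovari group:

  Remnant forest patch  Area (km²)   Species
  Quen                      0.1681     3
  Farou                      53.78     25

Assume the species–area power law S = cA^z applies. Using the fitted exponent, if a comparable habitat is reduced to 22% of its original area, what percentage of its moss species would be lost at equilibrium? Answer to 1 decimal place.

42.7%

z = ln(25/3) / ln(53.78/0.1681) = 2.1203 / 5.7681 = 0.3676
S_new/S_old = (A_new/A_old)^z = 0.22^0.3676 = exp(0.3676 × -1.5141) = 0.5732
Fraction lost = 1 − 0.5732 = 0.4268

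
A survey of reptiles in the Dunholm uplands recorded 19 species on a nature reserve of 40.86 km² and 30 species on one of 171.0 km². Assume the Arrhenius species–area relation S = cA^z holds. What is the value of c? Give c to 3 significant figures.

5.82

z = ln(S₂/S₁) / ln(A₂/A₁) = ln(30/19) / ln(171/40.86) = 0.4568 / 1.4315 = 0.3191
c = S₁ / A₁^z = 19 / 40.86^0.3191 = 19 / 3.267 = 5.816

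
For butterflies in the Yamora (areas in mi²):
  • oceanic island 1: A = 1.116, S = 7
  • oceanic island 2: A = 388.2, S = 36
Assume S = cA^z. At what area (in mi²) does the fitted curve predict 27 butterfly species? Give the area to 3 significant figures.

139 mi²

z = ln(36/7) / ln(388.2/1.116) = 1.6376 / 5.8518 = 0.2798
c = 7 / 1.116^0.2798 = 7 / 1.031 = 6.788
A = (27/6.788)^(1/0.2798) ⇒ ln A = ln(3.977)/0.2798 = 4.9335
A = e^4.9335 ≈ 138.9 mi²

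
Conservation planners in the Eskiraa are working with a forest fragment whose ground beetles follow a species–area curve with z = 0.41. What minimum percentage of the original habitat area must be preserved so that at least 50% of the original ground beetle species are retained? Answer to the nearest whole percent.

Need (A_new/A_old)^0.41 = 0.5, so A_new/A_old = 0.5^(1/0.41) = 0.5^2.439
ln(A_new/A_old) = ln 0.5 / 0.41 = -0.6931 / 0.41 = -1.6906
A_new/A_old = e^-1.6906 ≈ 0.1844

18%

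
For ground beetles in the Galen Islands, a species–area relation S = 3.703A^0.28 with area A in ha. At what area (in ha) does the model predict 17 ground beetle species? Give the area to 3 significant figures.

231 ha

17 = 3.703 × A^0.28  ⇒  A^0.28 = 17/3.703 = 4.591
ln A = ln(4.591) / 0.28 = 1.5241 / 0.28 = 5.4431
A = e^5.4431 ≈ 231.2 ha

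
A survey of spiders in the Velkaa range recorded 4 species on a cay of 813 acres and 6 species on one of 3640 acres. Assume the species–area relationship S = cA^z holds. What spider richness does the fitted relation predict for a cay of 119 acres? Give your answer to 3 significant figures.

z = ln(6/4) / ln(3640/813) = 0.4055 / 1.4990 = 0.2705
c = 4 / 813^0.2705 = 4 / 6.126 = 0.653
S₃ = 0.653 × 119^0.2705 = 0.653 × 3.643 ≈ 2.379

2.38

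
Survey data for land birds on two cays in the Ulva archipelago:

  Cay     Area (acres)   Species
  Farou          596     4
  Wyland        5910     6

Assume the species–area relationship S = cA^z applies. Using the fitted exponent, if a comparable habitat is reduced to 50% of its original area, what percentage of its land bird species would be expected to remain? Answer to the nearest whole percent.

88%

z = ln(6/4) / ln(5910/596) = 0.4055 / 2.2942 = 0.1767
S_new/S_old = (A_new/A_old)^z = 0.5^0.1767 = exp(0.1767 × -0.6931) = 0.8847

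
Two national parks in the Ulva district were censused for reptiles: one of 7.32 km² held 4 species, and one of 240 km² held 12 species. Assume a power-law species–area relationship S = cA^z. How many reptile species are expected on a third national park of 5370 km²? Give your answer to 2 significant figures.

z = ln(12/4) / ln(240/7.32) = 1.0986 / 3.4900 = 0.3148
c = 4 / 7.32^0.3148 = 4 / 1.871 = 2.138
S₃ = 2.138 × 5370^0.3148 = 2.138 × 14.93 ≈ 31.92

32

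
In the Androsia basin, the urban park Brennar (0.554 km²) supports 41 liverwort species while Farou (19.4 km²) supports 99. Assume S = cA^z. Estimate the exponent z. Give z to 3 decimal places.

Taking logs: ln S = ln c + z ln A, so z = (ln S₂ − ln S₁)/(ln A₂ − ln A₁).
z = ln(99/41) / ln(19.4/0.554) = ln(2.415) / ln(35.02) = 0.8815 / 3.5559 = 0.2479

0.248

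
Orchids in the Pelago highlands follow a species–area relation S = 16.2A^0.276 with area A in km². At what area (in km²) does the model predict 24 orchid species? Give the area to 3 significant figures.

4.15 km²

24 = 16.2 × A^0.276  ⇒  A^0.276 = 24/16.2 = 1.481
ln A = ln(1.481) / 0.276 = 0.3930 / 0.276 = 1.4241
A = e^1.4241 ≈ 4.154 km²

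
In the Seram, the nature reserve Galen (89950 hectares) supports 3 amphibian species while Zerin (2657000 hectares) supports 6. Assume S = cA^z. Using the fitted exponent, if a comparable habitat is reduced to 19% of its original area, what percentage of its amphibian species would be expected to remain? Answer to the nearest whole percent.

z = ln(6/3) / ln(2657000/89950) = 0.6931 / 3.3857 = 0.2047
S_new/S_old = (A_new/A_old)^z = 0.19^0.2047 = exp(0.2047 × -1.6607) = 0.7118

71%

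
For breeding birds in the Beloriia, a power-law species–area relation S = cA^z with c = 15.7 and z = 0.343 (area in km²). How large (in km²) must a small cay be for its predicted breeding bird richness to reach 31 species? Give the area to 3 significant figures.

7.27 km²

31 = 15.7 × A^0.343  ⇒  A^0.343 = 31/15.7 = 1.975
ln A = ln(1.975) / 0.343 = 0.6803 / 0.343 = 1.9835
A = e^1.9835 ≈ 7.268 km²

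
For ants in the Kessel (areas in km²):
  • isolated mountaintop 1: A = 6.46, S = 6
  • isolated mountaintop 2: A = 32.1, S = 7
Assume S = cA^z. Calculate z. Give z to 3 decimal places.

Taking logs: ln S = ln c + z ln A, so z = (ln S₂ − ln S₁)/(ln A₂ − ln A₁).
z = ln(7/6) / ln(32.1/6.46) = ln(1.167) / ln(4.969) = 0.1542 / 1.6032 = 0.0962

0.096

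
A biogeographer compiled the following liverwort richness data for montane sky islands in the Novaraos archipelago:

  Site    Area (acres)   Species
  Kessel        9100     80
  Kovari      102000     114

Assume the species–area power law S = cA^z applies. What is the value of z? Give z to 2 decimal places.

0.15

Taking logs: ln S = ln c + z ln A, so z = (ln S₂ − ln S₁)/(ln A₂ − ln A₁).
z = ln(114/80) / ln(102000/9100) = ln(1.425) / ln(11.21) = 0.3542 / 2.4167 = 0.1466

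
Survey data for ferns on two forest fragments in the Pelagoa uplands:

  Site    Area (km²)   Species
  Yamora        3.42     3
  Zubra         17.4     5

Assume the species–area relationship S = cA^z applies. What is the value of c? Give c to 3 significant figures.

2.04

z = ln(S₂/S₁) / ln(A₂/A₁) = ln(5/3) / ln(17.4/3.42) = 0.5108 / 1.6268 = 0.3140
c = S₁ / A₁^z = 3 / 3.42^0.3140 = 3 / 1.471 = 2.039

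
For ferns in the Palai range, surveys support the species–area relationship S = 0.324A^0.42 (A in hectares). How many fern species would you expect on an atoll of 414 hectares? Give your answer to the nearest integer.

4

S = 0.324 × 414^0.42
ln S = ln 0.324 + 0.42 × ln 414 = -1.1270 + 0.42 × 6.0259 = 1.4039
S = e^1.4039 ≈ 4.071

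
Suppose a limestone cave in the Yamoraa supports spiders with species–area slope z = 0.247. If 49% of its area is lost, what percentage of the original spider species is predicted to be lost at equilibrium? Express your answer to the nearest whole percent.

S_new/S_old = (A_new/A_old)^z = 0.51^0.247
= exp(0.247 × ln 0.51) = exp(0.247 × -0.6733) = exp(-0.1663) ≈ 0.8468
Fraction lost = 1 − 0.8468 = 0.1532

15%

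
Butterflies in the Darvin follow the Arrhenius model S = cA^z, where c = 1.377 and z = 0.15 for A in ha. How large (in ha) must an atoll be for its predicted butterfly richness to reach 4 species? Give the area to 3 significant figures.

4 = 1.377 × A^0.15  ⇒  A^0.15 = 4/1.377 = 2.905
ln A = ln(2.905) / 0.15 = 1.0664 / 0.15 = 7.1092
A = e^7.1092 ≈ 1223 ha

1220 ha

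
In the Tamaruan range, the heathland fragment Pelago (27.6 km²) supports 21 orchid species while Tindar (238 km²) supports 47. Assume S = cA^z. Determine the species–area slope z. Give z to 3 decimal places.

0.374

Taking logs: ln S = ln c + z ln A, so z = (ln S₂ − ln S₁)/(ln A₂ − ln A₁).
z = ln(47/21) / ln(238/27.6) = ln(2.238) / ln(8.623) = 0.8056 / 2.1545 = 0.3739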